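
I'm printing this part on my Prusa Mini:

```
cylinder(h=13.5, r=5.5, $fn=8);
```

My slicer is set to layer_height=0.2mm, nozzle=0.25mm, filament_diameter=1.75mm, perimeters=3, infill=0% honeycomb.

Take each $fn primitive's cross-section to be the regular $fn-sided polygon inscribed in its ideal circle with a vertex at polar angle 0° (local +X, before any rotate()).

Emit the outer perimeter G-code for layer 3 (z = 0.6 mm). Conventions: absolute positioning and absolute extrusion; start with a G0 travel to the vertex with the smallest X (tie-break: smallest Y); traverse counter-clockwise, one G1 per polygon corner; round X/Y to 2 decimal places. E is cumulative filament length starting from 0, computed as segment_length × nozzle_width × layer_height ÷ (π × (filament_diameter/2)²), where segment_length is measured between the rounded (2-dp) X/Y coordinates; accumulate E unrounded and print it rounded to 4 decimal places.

At z = 0.6 mm: the cylinder: section is a regular 8-gon, circumradius r=5.5. The outline is a single polygon with 8 vertices. Extrusion per mm of travel: 0.25 × 0.2 / (π × 0.875²) = 0.020788. Accumulating E over each segment gives final E = 0.7001.

G0 X-5.50 Y0.00 Z0.60
G1 X-3.89 Y-3.89 E0.0875
G1 X0.00 Y-5.50 E0.1750
G1 X3.89 Y-3.89 E0.2625
G1 X5.50 Y0.00 E0.3501
G1 X3.89 Y3.89 E0.4376
G1 X0.00 Y5.50 E0.5251
G1 X-3.89 Y3.89 E0.6126
G1 X-5.50 Y0.00 E0.7001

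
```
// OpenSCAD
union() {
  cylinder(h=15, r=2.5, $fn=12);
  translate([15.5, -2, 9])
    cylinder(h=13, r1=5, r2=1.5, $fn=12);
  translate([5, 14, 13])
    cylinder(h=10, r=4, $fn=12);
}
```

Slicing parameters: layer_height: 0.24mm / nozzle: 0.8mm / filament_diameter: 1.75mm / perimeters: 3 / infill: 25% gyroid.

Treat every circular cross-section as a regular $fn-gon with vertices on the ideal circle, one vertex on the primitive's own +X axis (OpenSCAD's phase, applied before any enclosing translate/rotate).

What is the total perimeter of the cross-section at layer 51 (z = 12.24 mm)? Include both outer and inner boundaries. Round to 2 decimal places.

41.17 mm

At z = 12.24 mm: the r=2.5 cylinder gives a regular 12-gon of circumradius 2.5 (constant along its height) (perimeter = 2·12·2.500·sin(180°/12) = 15.53 mm); the cone at (15.5, -2) (r1=5→r2=1.5) has section circumradius 4.128 here — a regular 12-gon (perimeter = 2·12·4.128·sin(180°/12) = 25.64 mm); the cylinder at (5, 14) does not reach this height (z outside [13, 23]); Merging all regions: the 2 present regions are separate (no shared area or edge), so areas and boundary lengths simply add and each stays a separate island — boundary = 41.17 mm. Overall, the cross-section has 2 separate islands. Total boundary length (outer) = 41.17 mm.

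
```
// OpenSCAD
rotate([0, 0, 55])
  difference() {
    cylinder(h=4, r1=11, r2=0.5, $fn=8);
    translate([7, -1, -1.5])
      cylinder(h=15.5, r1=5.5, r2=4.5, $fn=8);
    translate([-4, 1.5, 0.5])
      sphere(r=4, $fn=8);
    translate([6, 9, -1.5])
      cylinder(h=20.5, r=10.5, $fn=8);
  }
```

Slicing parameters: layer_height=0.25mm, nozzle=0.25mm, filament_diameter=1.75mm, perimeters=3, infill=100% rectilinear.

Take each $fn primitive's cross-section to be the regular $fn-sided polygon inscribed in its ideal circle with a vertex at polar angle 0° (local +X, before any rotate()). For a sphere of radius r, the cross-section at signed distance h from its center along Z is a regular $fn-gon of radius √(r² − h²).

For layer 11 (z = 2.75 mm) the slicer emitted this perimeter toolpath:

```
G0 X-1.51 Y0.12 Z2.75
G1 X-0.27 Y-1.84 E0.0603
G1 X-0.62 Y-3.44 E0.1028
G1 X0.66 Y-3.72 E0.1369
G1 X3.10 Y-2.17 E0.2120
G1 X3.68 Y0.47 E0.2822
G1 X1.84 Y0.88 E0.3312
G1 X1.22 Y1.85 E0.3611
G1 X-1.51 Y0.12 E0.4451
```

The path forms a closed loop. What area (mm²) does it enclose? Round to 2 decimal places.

17.18 mm²

Apply the shoelace formula to the sequence of (X, Y) vertices; enclosed area = 17.18 mm².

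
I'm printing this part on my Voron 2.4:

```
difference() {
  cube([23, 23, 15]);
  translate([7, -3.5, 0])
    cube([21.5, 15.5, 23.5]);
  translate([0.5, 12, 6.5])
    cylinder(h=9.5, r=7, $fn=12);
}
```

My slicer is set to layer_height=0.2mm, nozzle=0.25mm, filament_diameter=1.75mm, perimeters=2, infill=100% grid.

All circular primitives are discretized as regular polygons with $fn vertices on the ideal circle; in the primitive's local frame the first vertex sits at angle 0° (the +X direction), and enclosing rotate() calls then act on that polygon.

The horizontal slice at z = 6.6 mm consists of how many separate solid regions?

2

At z = 6.6 mm: the 23×23 cube contributes its full rectangle; the cube at (7, -3.5) is present — its section is the full 21.5×15.5 rectangle; the r=7 cylinder at (0.5, 12) contributes a regular 12-gon of circumradius 7; Subtracting the remaining from the first: starting from the 23×23 cube, the 21.5×15.5 cube at (7, -3.5) partially overlaps it — only the 192.00 mm² overlap (of its 333.25 mm²) is removed, clipping the outline; the r=7 cylinder at (0.5, 12) partially overlaps it — only the 79.97 mm² overlap (of its 147.00 mm²) is removed, clipping the outline — 2 connected regions. The result has 2 disconnected regions.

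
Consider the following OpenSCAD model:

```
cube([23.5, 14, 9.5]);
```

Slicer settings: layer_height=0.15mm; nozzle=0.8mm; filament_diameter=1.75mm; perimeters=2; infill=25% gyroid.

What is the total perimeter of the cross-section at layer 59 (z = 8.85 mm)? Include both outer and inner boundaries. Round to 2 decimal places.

75.00 mm

At z = 8.85 mm: the cube is present — its section is the full 23.5×14 rectangle (perimeter 75.00 mm). Overall, the cross-section is a single solid region. Total boundary length (outer) = 75.00 mm.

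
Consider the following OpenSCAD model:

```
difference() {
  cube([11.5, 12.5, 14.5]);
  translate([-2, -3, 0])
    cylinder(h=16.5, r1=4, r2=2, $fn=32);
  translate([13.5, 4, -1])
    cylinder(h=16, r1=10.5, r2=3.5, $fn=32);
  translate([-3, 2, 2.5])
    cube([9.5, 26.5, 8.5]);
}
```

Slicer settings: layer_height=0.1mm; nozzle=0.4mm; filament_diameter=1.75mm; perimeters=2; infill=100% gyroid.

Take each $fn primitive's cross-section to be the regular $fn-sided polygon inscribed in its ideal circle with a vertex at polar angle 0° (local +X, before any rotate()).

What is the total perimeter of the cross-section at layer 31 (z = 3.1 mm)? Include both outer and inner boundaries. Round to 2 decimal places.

At z = 3.1 mm: the cube (footprint 11.5×12.5) is included at this height (perimeter 48.00 mm); the cone at (-2, -3) contributes a regular 32-gon of circumradius 3.624 (interpolated between r1=4 and r2=2 at t=0.188) (perimeter = 2·32·3.624·sin(180°/32) = 22.74 mm); the cone at (13.5, 4) contributes a regular 32-gon of circumradius 8.706 (interpolated between r1=10.5 and r2=3.5 at t=0.256) (perimeter = 2·32·8.706·sin(180°/32) = 54.62 mm); the cube at (-3, 2) is present — its section is the full 9.5×26.5 rectangle (perimeter 72.00 mm); Subtracting the remaining from the first: starting from the 11.5×12.5 cube, the cone at (-2, -3) partially overlaps it — only the 0.00 mm² overlap (of its 41.00 mm²) is removed, clipping the outline; the cone at (13.5, 4) partially overlaps it — only the 67.39 mm² overlap (of its 236.60 mm²) is removed, clipping the outline; the 9.5×26.5 cube at (-3, 2) partially overlaps it — only the 59.18 mm² overlap (of its 251.75 mm²) is removed, clipping the outline — boundary = 29.56 mm. Overall, the cross-section has 2 separate islands. Total boundary length (outer) = 29.56 mm.

29.56 mm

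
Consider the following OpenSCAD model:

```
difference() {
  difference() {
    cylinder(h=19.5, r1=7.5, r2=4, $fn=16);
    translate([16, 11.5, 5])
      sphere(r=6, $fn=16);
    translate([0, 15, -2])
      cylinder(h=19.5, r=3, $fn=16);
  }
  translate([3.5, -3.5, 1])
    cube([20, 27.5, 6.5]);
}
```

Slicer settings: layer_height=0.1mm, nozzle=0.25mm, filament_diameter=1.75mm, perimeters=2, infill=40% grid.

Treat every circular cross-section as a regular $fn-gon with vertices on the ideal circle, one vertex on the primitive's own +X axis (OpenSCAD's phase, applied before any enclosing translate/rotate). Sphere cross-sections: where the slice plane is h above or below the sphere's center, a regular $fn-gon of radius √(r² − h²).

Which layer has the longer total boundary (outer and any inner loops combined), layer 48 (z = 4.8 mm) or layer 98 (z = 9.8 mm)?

layer 48 (z = 4.8 mm)

Layer 48 (z = 4.8): the cone contributes a regular 16-gon of circumradius 6.638 (interpolated between r1=7.5 and r2=4 at t=0.246) (perimeter = 2·16·6.638·sin(180°/16) = 41.44 mm); the r=6 sphere at (16, 11.5) slices to a regular 16-gon of circumradius 5.997 (√(r²−h²) with h=0.2 from center) (perimeter = 2·16·5.997·sin(180°/16) = 37.44 mm); the cylinder at (0, 15): section is a regular 16-gon, circumradius r=3 (perimeter = 2·16·3.000·sin(180°/16) = 18.73 mm); After the difference (first − rest): starting from the cone, the r=6 sphere at (16, 11.5) misses the remaining region (no effect); the r=3 cylinder at (0, 15) misses the remaining region (no effect) — boundary = 41.44 mm; the 20×27.5 cube at (3.5, -3.5) contributes its full rectangle (perimeter 95.00 mm); After the difference (first − rest): starting from that combined region, the 20×27.5 cube at (3.5, -3.5) partially overlaps it — only the 21.48 mm² overlap (of its 550.00 mm²) is removed, clipping the outline — boundary = 42.07 mm. So its perimeter = 42.07 mm. Layer 98 (z = 9.8): the cone: at t=0.503 of its height the radius interpolates to r₁+(r₂−r₁)t = 5.741, giving a regular 16-gon of that circumradius (perimeter = 2·16·5.741·sin(180°/16) = 35.84 mm); the sphere at (16, 11.5): section is a regular 16-gon, circumradius = √(r²−h²) = √(6²−4.8²) = 3.600 (perimeter = 2·16·3.600·sin(180°/16) = 22.47 mm); the cylinder at (0, 15): section is a regular 16-gon, circumradius r=3 (perimeter = 2·16·3.000·sin(180°/16) = 18.73 mm); Subtracting the remaining from the first: starting from the cone, the r=6 sphere at (16, 11.5) misses the remaining region (no effect); the r=3 cylinder at (0, 15) misses the remaining region (no effect) — boundary = 35.84 mm; the cube at (3.5, -3.5) does not reach this height (z outside [1, 7.5]); Taking the first minus the rest: none of the subtracted shapes is present at this height, so that combined region is unchanged — boundary = 35.84 mm. So its perimeter = 35.84 mm. Layer 48 is larger (42.07 vs 35.84 mm).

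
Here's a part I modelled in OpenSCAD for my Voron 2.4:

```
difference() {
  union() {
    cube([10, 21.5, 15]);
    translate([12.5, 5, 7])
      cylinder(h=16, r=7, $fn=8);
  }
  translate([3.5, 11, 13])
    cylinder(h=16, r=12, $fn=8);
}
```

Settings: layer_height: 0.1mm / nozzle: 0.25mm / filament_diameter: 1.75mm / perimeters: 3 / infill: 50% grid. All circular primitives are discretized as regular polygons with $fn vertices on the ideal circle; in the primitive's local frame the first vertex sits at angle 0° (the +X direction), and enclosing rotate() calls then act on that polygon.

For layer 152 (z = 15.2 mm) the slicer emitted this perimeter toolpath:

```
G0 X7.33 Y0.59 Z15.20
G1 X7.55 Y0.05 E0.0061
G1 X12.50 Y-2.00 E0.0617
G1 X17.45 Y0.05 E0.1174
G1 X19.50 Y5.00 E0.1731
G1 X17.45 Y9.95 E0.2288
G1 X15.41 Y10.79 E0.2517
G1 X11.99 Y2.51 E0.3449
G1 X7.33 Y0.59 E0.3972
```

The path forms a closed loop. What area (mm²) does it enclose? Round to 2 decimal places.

70.85 mm²

Apply the shoelace formula to the sequence of (X, Y) vertices; enclosed area = 70.85 mm².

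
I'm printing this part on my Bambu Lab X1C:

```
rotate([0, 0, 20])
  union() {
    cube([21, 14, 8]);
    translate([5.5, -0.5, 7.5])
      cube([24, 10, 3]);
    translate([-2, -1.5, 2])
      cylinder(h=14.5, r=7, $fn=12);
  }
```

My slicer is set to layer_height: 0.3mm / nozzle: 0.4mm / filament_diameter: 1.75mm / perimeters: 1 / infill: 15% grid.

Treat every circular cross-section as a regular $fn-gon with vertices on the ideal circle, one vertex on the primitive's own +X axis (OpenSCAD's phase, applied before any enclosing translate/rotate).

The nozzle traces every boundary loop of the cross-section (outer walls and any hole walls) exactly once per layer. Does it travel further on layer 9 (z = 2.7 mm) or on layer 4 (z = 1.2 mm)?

layer 9 (z = 2.7 mm)

Layer 9 (z = 2.7): the cube is present — its section is the full 21×14 rectangle (perimeter 70.00 mm); the cube at (5.5, -0.5) is not intersected at this z (z outside [7.5, 10.5]); the r=7 cylinder at (-2, -1.5) gives a regular 12-gon of circumradius 7 (constant along its height) (perimeter = 2·12·7.000·sin(180°/12) = 43.48 mm); Combining (union): the regions partially overlap (shared area 16.09 mm²), so the edge portions inside another operand are dropped and the merged outline is re-measured after clipping — boundary = 96.67 mm; (whole slice rotated 20° about Z — lengths, areas and connectivity unchanged). So its perimeter = 96.67 mm. Layer 4 (z = 1.2): the 21×14 cube contributes its full rectangle (perimeter 70.00 mm); the cube at (5.5, -0.5) is not intersected at this z (z outside [7.5, 10.5]); the cylinder at (-2, -1.5) does not reach this height (z outside [2, 16.5]); Taking the union: only the 21×14 cube is present, so the union is just that shape — boundary = 70.00 mm; (whole slice rotated 20° about Z — lengths, areas and connectivity unchanged). So its perimeter = 70.00 mm. Layer 9 is larger (96.67 vs 70.00 mm).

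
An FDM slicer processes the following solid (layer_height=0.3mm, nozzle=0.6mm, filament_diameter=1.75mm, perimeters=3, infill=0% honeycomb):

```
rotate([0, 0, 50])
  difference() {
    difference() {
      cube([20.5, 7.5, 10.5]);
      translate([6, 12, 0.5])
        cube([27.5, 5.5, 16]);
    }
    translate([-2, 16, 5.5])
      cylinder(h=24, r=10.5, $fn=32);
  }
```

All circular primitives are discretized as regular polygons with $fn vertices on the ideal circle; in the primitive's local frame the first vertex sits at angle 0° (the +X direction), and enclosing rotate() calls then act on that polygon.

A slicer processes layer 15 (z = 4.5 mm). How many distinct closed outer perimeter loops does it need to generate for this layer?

At z = 4.5 mm: the cube (footprint 20.5×7.5) is included at this height; the 27.5×5.5 cube at (6, 12) contributes its full rectangle; Subtracting the remaining from the first: starting from the 20.5×7.5 cube, the 27.5×5.5 cube at (6, 12) misses the remaining region (no effect) — 1 connected region; the cylinder at (-2, 16) is not intersected at this z (z outside [5.5, 29.5]); Subtracting the remaining from the first: none of the subtracted shapes is present at this height, so the result so far is unchanged — 1 connected region; (whole slice rotated 50° about Z — lengths, areas and connectivity unchanged). The result has 1 disconnected region.

1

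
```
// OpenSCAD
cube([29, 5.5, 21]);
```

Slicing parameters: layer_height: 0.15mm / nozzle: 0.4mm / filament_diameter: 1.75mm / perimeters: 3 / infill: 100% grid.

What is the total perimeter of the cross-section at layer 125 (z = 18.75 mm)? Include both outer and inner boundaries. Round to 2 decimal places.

69.00 mm

At z = 18.75 mm: the cube is present — its section is the full 29×5.5 rectangle (perimeter 69.00 mm). Overall, the cross-section is a single solid region. Total boundary length (outer) = 69.00 mm.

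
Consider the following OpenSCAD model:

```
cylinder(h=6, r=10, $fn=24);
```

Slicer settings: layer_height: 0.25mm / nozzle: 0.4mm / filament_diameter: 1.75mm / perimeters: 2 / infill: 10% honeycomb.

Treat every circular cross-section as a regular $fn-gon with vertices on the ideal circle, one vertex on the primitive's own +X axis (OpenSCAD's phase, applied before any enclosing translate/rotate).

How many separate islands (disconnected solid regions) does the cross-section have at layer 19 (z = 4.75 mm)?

At z = 4.75 mm: the cylinder: section is a regular 24-gon, circumradius r=10. Overall, the cross-section is a single solid region. Island count = 1.

1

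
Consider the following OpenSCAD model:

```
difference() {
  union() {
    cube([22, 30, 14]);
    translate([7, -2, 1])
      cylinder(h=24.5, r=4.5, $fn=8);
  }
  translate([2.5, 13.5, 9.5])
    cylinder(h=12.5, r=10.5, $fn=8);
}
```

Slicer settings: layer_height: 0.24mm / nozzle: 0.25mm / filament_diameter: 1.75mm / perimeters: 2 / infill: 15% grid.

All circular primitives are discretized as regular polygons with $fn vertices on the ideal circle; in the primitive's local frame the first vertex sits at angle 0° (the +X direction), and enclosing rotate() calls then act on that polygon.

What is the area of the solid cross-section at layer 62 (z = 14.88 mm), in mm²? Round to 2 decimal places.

57.28 mm²

At z = 14.88 mm: the cube is not intersected at this z (z outside [0, 14]); the r=4.5 cylinder at (7, -2) gives a regular 8-gon of circumradius 4.5 (constant along its height) (area = (8/2)·4.500²·sin(360°/8) = 57.28 mm²); Taking the union: only the r=4.5 cylinder at (7, -2) is present, so the union is just that shape — area = 57.28 mm²; the r=10.5 cylinder at (2.5, 13.5) contributes a regular 8-gon of circumradius 10.5 (area = (8/2)·10.500²·sin(360°/8) = 311.83 mm²); Subtracting the remaining from the first: starting from that combined region (57.28 mm²), the r=10.5 cylinder at (2.5, 13.5) misses the remaining region (no effect) — area = 57.28 mm². Overall, the cross-section is a single solid region. Net area = 57.28 mm².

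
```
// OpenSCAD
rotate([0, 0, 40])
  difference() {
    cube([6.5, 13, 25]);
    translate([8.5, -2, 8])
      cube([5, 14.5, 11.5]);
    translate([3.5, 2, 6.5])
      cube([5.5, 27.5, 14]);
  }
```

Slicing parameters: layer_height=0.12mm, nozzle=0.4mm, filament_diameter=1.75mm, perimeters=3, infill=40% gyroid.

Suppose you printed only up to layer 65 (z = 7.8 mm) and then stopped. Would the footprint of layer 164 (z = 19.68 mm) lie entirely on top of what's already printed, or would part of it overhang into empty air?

Compare the two slices. At z = 7.8: the cube (footprint 6.5×13) is included at this height (area 84.50 mm²); the cube at (8.5, -2) is not intersected at this z (z outside [8, 19.5]); the cube at (3.5, 2) (footprint 5.5×27.5) is included at this height (area 151.25 mm²); Taking the first minus the rest: starting from the 6.5×13 cube (84.50 mm²), the 5.5×27.5 cube at (3.5, 2) partially overlaps it — only the 33.00 mm² overlap (of its 151.25 mm²) is removed, clipping the outline — area = 51.50 mm²; (whole slice rotated 40° about Z — lengths, areas and connectivity unchanged). At z = 19.68: the 6.5×13 cube contributes its full rectangle (area 84.50 mm²); the cube at (8.5, -2) is absent (z outside [8, 19.5]); the cube at (3.5, 2) (footprint 5.5×27.5) is included at this height (area 151.25 mm²); Subtracting the remaining from the first: starting from the 6.5×13 cube (84.50 mm²), the 5.5×27.5 cube at (3.5, 2) partially overlaps it — only the 33.00 mm² overlap (of its 151.25 mm²) is removed, clipping the outline — area = 51.50 mm²; (rotated 40° about Z; rotation is an isometry so areas/perimeters/island counts are preserved). Checking containment: the cross-section at z = 19.68 is a subset of the cross-section at z = 7.8.

entirely on top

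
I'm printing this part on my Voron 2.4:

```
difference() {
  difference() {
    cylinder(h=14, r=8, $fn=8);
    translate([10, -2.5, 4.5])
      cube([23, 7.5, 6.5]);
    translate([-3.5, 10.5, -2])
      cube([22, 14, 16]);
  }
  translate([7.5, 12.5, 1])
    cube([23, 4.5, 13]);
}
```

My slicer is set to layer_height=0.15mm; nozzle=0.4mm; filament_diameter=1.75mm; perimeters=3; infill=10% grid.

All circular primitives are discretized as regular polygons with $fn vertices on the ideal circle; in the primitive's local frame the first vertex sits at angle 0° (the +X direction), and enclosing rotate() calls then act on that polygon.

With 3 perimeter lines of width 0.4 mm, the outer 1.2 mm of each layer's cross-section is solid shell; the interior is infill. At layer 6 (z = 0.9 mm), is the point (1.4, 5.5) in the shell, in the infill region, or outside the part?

At z = 0.9 mm: the r=8 cylinder gives a regular 8-gon of circumradius 8 (constant along its height); the cube at (10, -2.5) is not intersected at this z (z outside [4.5, 11]); the cube at (-3.5, 10.5) (footprint 22×14) is included at this height; After the difference (first − rest): starting from the r=8 cylinder, the 22×14 cube at (-3.5, 10.5) misses the remaining region (no effect) — 1 connected region; the cube at (7.5, 12.5) is not intersected at this z (z outside [1, 14]); Subtracting the remaining from the first: none of the subtracted shapes is present at this height, so that combined region is unchanged — 1 connected region. Overall, the cross-section is a single solid region. The nearest boundary edge runs (0.00, 8.00)→(5.66, 5.66); distance from the point to it = 1.77 mm. The point is inside the cross-section and 1.77 mm from the nearest boundary — more than the 1.2 mm shell width (3 × 0.4), so it's in the infill interior.

infill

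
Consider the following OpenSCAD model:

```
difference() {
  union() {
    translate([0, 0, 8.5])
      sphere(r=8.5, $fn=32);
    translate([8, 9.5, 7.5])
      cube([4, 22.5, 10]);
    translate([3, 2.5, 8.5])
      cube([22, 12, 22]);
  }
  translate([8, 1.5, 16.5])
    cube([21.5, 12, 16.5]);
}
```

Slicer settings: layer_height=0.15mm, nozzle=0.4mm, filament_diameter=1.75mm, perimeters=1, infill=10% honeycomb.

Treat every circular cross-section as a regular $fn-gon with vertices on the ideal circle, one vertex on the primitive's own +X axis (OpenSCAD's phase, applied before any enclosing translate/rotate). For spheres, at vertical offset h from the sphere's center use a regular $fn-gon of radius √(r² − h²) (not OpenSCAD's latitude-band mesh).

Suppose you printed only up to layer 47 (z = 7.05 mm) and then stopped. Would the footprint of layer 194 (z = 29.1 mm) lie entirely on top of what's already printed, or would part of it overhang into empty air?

part overhangs

Compare the two slices. At z = 7.05: the r=8.5 sphere contributes a regular 32-gon of circumradius √(8.5²−1.45²) = 8.375 (area = (32/2)·8.375²·sin(360°/32) = 218.96 mm²); the cube at (8, 9.5) does not reach this height (z outside [7.5, 17.5]); the cube at (3, 2.5) is not intersected at this z (z outside [8.5, 30.5]); Combining (union): only the r=8.5 sphere is present, so the union is just that shape — area = 218.96 mm²; the cube at (8, 1.5) does not reach this height (z outside [16.5, 33]); Taking the first minus the rest: none of the subtracted shapes is present at this height, so the result so far is unchanged — area = 218.96 mm². At z = 29.1: the sphere is absent (|z−center|=20.600 > r=8.5); the cube at (8, 9.5) is absent (z outside [7.5, 17.5]); the cube at (3, 2.5) (footprint 22×12) is included at this height (area 264.00 mm²); Combining (union): only the 22×12 cube at (3, 2.5) is present, so the union is just that shape — area = 264.00 mm²; the 21.5×12 cube at (8, 1.5) contributes its full rectangle (area 258.00 mm²); Subtracting the remaining from the first: starting from that combined region (264.00 mm²), the 21.5×12 cube at (8, 1.5) partially overlaps it — only the 187.00 mm² overlap (of its 258.00 mm²) is removed, clipping the outline — area = 77.00 mm². Checking containment: at z = 29.1 the cross-section extends beyond the z = 7.05 cross-section by about 59.81 mm².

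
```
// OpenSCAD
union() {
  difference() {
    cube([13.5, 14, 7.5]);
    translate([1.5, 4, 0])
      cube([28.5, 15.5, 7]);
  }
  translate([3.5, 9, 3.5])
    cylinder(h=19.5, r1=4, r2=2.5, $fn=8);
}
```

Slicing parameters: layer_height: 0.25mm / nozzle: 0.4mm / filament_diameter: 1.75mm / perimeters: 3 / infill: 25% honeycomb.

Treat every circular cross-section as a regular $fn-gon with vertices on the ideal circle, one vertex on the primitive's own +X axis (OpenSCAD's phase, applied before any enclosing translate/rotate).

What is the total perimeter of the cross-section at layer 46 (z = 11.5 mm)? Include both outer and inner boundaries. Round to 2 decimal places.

At z = 11.5 mm: the cube is not intersected at this z (z outside [0, 7.5]); the cube at (1.5, 4) does not reach this height (z outside [0, 7]); After the difference (first − rest): the first operand is absent here, so nothing remains; the cone at (3.5, 9) contributes a regular 8-gon of circumradius 3.385 (interpolated between r1=4 and r2=2.5 at t=0.410) (perimeter = 2·8·3.385·sin(180°/8) = 20.72 mm); Merging all regions: only the cone at (3.5, 9) is present, so the union is just that shape — boundary = 20.72 mm. Overall, the cross-section is a single solid region. Total boundary length (outer) = 20.72 mm.

20.72 mm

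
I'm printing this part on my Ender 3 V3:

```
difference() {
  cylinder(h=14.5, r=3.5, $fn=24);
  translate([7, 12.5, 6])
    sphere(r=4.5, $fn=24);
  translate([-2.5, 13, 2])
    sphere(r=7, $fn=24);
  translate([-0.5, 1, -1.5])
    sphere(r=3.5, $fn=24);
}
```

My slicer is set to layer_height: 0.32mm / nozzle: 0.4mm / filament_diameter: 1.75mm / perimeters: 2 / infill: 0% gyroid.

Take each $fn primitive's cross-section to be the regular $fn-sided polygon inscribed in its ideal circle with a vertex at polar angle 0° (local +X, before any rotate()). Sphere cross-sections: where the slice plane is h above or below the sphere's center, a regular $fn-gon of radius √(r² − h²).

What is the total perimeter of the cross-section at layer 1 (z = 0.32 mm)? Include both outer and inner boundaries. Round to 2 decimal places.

At z = 0.32 mm: the cylinder: section is a regular 24-gon, circumradius r=3.5 (perimeter = 2·24·3.500·sin(180°/24) = 21.93 mm); the sphere at (7, 12.5) does not reach this height (|z−center|=5.680 > r=4.5); the r=7 sphere at (-2.5, 13) contributes a regular 24-gon of circumradius √(7²−1.68²) = 6.795 (perimeter = 2·24·6.795·sin(180°/24) = 42.57 mm); the r=3.5 sphere at (-0.5, 1) contributes a regular 24-gon of circumradius √(3.5²−1.82²) = 2.990 (perimeter = 2·24·2.990·sin(180°/24) = 18.73 mm); After the difference (first − rest): starting from the r=3.5 cylinder, the r=7 sphere at (-2.5, 13) misses the remaining region (no effect); the r=3.5 sphere at (-0.5, 1) partially overlaps it — only the 24.96 mm² overlap (of its 27.76 mm²) is removed, clipping the outline — boundary = 26.47 mm. Overall, the cross-section is a single solid region. Total boundary length (outer) = 26.47 mm.

26.47 mm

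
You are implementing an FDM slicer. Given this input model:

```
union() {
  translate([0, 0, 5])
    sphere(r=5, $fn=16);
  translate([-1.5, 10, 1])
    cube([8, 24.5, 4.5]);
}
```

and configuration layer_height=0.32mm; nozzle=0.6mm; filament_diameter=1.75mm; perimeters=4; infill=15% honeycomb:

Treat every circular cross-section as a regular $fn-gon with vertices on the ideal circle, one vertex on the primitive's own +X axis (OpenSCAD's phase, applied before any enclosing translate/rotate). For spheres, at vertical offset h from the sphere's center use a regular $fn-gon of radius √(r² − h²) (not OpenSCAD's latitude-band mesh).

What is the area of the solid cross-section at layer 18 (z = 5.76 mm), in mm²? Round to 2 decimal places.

74.77 mm²

At z = 5.76 mm: the sphere: section is a regular 16-gon, circumradius = √(r²−h²) = √(5²−0.76²) = 4.942 (area = (16/2)·4.942²·sin(360°/16) = 74.77 mm²); the cube at (-1.5, 10) does not reach this height (z outside [1, 5.5]); Merging all regions: only the r=5 sphere is present, so the union is just that shape — area = 74.77 mm². Overall, the cross-section is a single solid region. Net area = 74.77 mm².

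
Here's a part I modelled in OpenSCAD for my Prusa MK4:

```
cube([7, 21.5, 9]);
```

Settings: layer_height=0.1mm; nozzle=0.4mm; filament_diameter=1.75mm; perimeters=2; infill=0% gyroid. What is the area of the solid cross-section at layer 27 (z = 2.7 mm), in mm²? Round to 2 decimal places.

At z = 2.7 mm: the cube (footprint 7×21.5) is included at this height (area 150.50 mm²). Overall, the cross-section is a single solid region. Net area = 150.50 mm².

150.50 mm²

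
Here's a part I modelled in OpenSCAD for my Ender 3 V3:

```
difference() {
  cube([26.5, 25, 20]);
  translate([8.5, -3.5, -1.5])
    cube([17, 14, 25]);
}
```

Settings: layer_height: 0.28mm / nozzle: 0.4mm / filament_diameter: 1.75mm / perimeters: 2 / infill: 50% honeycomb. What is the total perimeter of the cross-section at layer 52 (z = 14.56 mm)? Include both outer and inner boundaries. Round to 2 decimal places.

At z = 14.56 mm: the cube is present — its section is the full 26.5×25 rectangle (perimeter 103.00 mm); the 17×14 cube at (8.5, -3.5) contributes its full rectangle (perimeter 62.00 mm); After the difference (first − rest): starting from the 26.5×25 cube, the 17×14 cube at (8.5, -3.5) partially overlaps it — only the 178.50 mm² overlap (of its 238.00 mm²) is removed, clipping the outline — boundary = 124.00 mm. Overall, the cross-section is a single solid region. Total boundary length (outer) = 124.00 mm.

124.00 mm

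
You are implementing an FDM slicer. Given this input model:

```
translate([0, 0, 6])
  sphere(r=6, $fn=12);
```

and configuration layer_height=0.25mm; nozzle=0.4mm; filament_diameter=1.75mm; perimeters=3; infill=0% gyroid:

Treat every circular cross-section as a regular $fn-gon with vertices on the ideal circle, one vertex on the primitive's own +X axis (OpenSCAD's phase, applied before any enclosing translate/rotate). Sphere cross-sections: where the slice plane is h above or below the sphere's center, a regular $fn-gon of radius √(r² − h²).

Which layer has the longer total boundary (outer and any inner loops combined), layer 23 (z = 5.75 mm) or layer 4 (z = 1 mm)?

Layer 23 (z = 5.75): the sphere: section is a regular 12-gon, circumradius = √(r²−h²) = √(6²−0.25²) = 5.995 (perimeter = 2·12·5.995·sin(180°/12) = 37.24 mm). So its perimeter = 37.24 mm. Layer 4 (z = 1): the sphere: section is a regular 12-gon, circumradius = √(r²−h²) = √(6²−5²) = 3.317 (perimeter = 2·12·3.317·sin(180°/12) = 20.60 mm). So its perimeter = 20.60 mm. Layer 23 is larger (37.24 vs 20.60 mm).

layer 23 (z = 5.75 mm)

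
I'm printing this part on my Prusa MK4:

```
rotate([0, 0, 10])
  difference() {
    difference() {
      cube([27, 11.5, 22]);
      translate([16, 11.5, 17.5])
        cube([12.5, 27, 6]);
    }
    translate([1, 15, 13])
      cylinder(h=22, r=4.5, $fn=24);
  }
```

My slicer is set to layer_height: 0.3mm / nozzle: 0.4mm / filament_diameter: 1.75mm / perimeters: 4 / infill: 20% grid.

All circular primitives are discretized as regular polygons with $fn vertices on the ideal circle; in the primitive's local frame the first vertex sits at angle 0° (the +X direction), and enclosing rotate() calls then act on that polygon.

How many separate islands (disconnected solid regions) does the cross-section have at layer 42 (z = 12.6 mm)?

At z = 12.6 mm: the 27×11.5 cube contributes its full rectangle; the cube at (16, 11.5) is absent (z outside [17.5, 23.5]); Taking the first minus the rest: none of the subtracted shapes is present at this height, so the 27×11.5 cube is unchanged — 1 connected region; the cylinder at (1, 15) is absent (z outside [13, 35]); After the difference (first − rest): none of the subtracted shapes is present at this height, so the result so far is unchanged — 1 connected region; (rotated 10° about Z; rotation is an isometry so areas/perimeters/island counts are preserved). Overall, the cross-section is a single solid region. Island count = 1.

1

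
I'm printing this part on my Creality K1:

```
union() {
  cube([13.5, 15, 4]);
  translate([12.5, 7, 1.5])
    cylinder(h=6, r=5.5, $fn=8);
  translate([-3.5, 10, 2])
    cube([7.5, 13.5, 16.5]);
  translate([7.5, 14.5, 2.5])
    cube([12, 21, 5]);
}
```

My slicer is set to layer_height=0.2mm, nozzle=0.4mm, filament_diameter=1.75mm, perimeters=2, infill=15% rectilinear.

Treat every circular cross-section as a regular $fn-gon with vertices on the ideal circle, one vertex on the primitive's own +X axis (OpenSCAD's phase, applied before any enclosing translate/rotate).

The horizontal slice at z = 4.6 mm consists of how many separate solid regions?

At z = 4.6 mm: the cube is not intersected at this z (z outside [0, 4]); the r=5.5 cylinder at (12.5, 7) contributes a regular 8-gon of circumradius 5.5; the cube at (-3.5, 10) (footprint 7.5×13.5) is included at this height; the cube at (7.5, 14.5) is present — its section is the full 12×21 rectangle; Combining (union): the 3 present regions are separate (no shared area or edge), so areas and boundary lengths simply add and each stays a separate island — 3 connected regions. The result has 3 disconnected regions.

3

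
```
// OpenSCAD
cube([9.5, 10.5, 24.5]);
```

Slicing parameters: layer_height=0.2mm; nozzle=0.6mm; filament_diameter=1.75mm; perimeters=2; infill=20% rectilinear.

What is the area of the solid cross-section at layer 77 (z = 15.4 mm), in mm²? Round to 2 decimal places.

At z = 15.4 mm: the 9.5×10.5 cube contributes its full rectangle (area 99.75 mm²). Overall, the cross-section is a single solid region. Net area = 99.75 mm².

99.75 mm²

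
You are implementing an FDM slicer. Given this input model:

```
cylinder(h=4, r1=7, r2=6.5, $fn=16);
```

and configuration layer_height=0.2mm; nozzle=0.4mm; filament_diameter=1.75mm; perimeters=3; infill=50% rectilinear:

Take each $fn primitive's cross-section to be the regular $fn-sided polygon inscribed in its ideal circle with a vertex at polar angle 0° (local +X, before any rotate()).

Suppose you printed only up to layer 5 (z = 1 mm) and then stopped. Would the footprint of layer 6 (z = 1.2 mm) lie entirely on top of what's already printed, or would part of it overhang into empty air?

Compare the two slices. At z = 1: the cone contributes a regular 16-gon of circumradius 6.875 (interpolated between r1=7 and r2=6.5 at t=0.250) (area = (16/2)·6.875²·sin(360°/16) = 144.70 mm²). At z = 1.2: the cone: at t=0.300 of its height the radius interpolates to r₁+(r₂−r₁)t = 6.850, giving a regular 16-gon of that circumradius (area = (16/2)·6.850²·sin(360°/16) = 143.65 mm²). Checking containment: the cross-section at z = 1.2 is a subset of the cross-section at z = 1.

entirely on top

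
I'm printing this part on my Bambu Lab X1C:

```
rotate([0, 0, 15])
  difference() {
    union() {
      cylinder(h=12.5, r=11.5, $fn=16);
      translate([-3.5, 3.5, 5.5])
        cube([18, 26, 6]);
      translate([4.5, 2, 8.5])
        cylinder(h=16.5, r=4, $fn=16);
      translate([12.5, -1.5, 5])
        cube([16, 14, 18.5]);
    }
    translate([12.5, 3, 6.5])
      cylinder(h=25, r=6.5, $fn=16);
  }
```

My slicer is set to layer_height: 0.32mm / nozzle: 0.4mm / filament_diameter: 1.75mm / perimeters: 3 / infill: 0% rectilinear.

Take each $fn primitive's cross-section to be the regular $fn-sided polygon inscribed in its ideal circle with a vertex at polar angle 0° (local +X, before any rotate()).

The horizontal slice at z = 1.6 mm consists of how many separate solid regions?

At z = 1.6 mm: the cylinder: section is a regular 16-gon, circumradius r=11.5; the cube at (-3.5, 3.5) does not reach this height (z outside [5.5, 11.5]); the cylinder at (4.5, 2) is not intersected at this z (z outside [8.5, 25]); the cube at (12.5, -1.5) is absent (z outside [5, 23.5]); Combining (union): only the r=11.5 cylinder is present, so the union is just that shape — 1 connected region; the cylinder at (12.5, 3) is not intersected at this z (z outside [6.5, 31.5]); After the difference (first − rest): none of the subtracted shapes is present at this height, so the result so far is unchanged — 1 connected region; (rotated 15° about Z; rotation is an isometry so areas/perimeters/island counts are preserved). The result has 1 disconnected region.

1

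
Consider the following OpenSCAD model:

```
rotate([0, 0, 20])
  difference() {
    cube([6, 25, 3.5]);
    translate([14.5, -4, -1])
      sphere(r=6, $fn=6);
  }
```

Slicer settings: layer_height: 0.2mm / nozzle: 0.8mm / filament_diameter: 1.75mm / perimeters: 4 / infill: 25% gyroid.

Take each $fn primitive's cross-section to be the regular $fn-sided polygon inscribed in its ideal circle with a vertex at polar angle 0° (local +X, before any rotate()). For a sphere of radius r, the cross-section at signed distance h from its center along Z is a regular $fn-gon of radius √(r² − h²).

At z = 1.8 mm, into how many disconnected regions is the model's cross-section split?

At z = 1.8 mm: the 6×25 cube contributes its full rectangle; the r=6 sphere at (14.5, -4) contributes a regular 6-gon of circumradius √(6²−2.8²) = 5.307; After the difference (first − rest): starting from the 6×25 cube, the r=6 sphere at (14.5, -4) misses the remaining region (no effect) — 1 connected region; (whole slice rotated 20° about Z — lengths, areas and connectivity unchanged). The result has 1 disconnected region.

1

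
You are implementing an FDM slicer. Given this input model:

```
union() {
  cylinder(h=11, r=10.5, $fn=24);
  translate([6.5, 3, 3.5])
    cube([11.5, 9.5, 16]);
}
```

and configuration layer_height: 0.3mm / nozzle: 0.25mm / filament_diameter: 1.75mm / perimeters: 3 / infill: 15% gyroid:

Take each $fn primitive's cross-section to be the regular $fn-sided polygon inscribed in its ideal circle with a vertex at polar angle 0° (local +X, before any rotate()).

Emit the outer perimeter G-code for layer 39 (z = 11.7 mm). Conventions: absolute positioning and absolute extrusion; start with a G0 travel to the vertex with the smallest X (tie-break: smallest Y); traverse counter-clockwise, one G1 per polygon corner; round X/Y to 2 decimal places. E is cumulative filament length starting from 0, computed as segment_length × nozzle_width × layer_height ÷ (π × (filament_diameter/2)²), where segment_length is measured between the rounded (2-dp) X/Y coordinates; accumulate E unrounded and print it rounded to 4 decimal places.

G0 X6.50 Y3.00 Z11.70
G1 X18.00 Y3.00 E0.3586
G1 X18.00 Y12.50 E0.6548
G1 X6.50 Y12.50 E1.0134
G1 X6.50 Y3.00 E1.3096

At z = 11.7 mm: the cylinder does not reach this height (z outside [0, 11]); the cube at (6.5, 3) is present — its section is the full 11.5×9.5 rectangle; Merging all regions: only the 11.5×9.5 cube at (6.5, 3) is present, so the union is just that shape — 1 connected region. The outline is a single polygon with 4 vertices. Extrusion per mm of travel: 0.25 × 0.3 / (π × 0.875²) = 0.031181. Accumulating E over each segment gives final E = 1.3096.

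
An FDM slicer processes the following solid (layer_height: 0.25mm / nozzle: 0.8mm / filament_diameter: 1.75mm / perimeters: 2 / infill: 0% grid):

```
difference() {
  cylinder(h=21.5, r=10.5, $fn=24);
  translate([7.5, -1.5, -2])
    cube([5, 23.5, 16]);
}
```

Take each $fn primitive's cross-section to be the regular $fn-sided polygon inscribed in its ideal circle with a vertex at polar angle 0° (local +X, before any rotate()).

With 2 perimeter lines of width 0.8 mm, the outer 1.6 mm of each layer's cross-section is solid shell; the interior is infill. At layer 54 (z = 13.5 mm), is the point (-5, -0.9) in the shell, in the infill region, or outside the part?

At z = 13.5 mm: the r=10.5 cylinder gives a regular 24-gon of circumradius 10.5 (constant along its height); the cube at (7.5, -1.5) is present — its section is the full 5×23.5 rectangle; Taking the first minus the rest: starting from the r=10.5 cylinder, the 5×23.5 cube at (7.5, -1.5) partially overlaps it — only the 19.04 mm² overlap (of its 117.50 mm²) is removed, clipping the outline — 1 connected region. Overall, the cross-section is a single solid region. The nearest boundary edge runs (-10.14, -2.72)→(-10.50, 0.00); distance from the point to it = 5.34 mm. The point is inside the cross-section and 5.34 mm from the nearest boundary — more than the 1.6 mm shell width (2 × 0.8), so it's in the infill interior.

infill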